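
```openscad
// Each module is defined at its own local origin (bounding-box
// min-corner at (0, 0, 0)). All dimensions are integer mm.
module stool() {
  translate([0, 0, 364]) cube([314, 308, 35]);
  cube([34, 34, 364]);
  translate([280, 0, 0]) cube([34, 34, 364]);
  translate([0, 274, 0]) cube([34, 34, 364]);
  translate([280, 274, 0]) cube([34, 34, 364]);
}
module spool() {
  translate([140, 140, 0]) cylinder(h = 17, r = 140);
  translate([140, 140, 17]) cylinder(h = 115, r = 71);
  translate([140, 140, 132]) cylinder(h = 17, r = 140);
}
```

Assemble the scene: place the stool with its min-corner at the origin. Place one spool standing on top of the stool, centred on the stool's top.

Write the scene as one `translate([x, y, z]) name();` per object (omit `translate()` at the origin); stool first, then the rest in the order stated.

stool();
translate([17, 14, 399]) spool();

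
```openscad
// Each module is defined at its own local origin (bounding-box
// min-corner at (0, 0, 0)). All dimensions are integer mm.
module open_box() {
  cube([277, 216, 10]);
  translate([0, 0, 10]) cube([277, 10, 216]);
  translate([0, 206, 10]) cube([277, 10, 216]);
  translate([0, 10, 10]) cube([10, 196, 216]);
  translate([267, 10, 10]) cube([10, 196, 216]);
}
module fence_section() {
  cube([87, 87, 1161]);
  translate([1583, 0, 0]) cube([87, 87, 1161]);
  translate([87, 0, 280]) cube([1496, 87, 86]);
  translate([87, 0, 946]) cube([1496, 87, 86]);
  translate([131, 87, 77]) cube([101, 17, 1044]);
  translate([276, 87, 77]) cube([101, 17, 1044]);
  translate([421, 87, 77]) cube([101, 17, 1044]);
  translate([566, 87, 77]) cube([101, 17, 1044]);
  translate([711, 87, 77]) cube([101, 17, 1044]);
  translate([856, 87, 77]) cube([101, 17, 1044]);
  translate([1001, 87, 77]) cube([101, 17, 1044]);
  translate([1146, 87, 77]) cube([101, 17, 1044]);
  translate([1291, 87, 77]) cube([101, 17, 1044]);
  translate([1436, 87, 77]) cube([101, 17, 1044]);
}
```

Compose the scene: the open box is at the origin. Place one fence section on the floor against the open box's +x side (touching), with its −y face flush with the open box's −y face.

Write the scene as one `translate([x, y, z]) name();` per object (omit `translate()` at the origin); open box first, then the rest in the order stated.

open_box();
translate([277, 0, 0]) fence_section();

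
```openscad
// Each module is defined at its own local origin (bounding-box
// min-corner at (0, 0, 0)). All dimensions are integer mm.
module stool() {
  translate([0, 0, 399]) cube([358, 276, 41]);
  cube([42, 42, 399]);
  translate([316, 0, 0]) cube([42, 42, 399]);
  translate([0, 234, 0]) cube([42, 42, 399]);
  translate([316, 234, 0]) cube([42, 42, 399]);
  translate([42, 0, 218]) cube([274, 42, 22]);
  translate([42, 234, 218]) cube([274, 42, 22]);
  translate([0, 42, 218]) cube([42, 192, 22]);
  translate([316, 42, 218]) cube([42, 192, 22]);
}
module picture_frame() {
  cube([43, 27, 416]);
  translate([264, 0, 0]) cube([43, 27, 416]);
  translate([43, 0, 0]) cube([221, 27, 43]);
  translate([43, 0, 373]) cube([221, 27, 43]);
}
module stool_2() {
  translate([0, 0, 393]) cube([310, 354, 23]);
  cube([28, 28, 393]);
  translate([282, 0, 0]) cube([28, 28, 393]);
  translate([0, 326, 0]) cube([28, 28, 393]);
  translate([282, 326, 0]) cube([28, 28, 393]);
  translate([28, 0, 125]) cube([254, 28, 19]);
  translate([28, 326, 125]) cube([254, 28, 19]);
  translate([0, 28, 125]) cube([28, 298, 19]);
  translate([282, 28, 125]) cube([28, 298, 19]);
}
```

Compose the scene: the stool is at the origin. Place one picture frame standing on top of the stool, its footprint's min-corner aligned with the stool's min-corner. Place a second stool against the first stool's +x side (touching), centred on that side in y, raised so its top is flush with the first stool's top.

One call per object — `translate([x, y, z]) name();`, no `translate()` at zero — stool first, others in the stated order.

stool();
translate([0, 0, 440]) picture_frame();
translate([358, -39, 24]) stool_2();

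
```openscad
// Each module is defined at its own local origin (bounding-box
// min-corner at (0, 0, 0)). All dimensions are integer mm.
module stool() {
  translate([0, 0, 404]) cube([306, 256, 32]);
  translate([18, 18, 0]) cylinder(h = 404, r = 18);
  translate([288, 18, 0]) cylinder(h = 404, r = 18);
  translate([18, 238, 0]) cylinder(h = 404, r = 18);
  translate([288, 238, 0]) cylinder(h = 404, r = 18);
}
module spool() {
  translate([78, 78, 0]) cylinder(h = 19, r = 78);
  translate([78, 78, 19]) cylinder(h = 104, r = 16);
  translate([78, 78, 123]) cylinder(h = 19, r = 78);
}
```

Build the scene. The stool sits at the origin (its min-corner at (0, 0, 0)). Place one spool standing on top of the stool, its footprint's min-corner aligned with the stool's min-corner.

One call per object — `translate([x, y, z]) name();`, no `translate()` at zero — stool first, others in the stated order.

stool();
translate([0, 0, 436]) spool();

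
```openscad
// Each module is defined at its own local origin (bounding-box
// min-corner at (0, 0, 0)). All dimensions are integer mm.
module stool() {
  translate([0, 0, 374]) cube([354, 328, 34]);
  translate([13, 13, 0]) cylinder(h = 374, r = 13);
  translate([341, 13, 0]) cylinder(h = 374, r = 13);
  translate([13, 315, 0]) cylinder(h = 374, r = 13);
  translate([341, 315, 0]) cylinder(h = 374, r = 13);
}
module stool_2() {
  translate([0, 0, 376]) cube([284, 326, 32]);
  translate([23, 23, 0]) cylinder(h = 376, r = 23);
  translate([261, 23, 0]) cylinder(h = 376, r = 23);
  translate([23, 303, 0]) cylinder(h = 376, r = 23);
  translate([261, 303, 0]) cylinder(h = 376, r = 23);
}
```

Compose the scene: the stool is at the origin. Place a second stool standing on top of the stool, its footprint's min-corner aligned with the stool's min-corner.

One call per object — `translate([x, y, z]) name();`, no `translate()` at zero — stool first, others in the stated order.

stool();
translate([0, 0, 408]) stool_2();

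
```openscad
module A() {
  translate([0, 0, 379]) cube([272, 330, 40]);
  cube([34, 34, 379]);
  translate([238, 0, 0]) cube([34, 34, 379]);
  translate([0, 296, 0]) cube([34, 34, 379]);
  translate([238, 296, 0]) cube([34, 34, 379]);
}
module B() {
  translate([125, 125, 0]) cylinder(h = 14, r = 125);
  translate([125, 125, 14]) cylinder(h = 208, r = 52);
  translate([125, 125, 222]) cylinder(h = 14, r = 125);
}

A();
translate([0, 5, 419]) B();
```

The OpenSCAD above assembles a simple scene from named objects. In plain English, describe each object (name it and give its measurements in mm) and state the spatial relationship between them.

A is a four-legged stool. The seat is 272×330 mm, 40 mm thick, top at z = 419 mm. It stands on four square legs, each 34×34 mm in cross-section, from z = 0 to the seat underside, each flush with a corner of the seat.

B is a spool: two coaxial disc flanges of radius 125 mm and thickness 14 mm, joined by a core cylinder of radius 52 mm and height 208 mm. The lower flange rests on z = 0 and the three cylinders share a vertical axis.

The spool is on top of the stool.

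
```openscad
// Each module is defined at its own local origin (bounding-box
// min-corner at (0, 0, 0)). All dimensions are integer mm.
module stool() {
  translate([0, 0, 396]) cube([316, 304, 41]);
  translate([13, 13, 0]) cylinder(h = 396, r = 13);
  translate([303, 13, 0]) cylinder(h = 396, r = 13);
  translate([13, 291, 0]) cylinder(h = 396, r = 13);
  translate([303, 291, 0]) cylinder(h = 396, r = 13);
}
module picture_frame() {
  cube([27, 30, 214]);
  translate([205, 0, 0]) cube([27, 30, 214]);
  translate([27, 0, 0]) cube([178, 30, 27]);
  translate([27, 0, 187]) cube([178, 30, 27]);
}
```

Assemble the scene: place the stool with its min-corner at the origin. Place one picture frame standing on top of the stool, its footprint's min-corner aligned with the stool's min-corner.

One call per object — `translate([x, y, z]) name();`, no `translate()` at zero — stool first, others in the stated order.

stool();
translate([0, 0, 437]) picture_frame();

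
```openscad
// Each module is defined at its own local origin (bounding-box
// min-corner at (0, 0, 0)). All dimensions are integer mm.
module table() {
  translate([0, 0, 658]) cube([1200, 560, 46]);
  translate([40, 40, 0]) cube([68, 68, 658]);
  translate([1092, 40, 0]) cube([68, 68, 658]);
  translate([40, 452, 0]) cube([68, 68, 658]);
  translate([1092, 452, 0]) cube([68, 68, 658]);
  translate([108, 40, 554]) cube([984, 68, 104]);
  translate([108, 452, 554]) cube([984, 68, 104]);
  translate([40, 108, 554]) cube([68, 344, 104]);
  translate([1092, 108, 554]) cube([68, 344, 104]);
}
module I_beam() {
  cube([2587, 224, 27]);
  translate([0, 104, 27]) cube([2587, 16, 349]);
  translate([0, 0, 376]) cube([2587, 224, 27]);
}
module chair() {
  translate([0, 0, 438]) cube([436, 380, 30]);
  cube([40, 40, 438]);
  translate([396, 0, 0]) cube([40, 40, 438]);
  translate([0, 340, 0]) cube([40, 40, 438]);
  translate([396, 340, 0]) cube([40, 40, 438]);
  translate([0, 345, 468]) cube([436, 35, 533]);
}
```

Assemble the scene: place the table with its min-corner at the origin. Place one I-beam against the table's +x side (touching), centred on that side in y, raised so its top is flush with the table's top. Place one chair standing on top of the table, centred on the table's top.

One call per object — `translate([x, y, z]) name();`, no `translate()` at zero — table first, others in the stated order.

table();
translate([1200, 168, 301]) I_beam();
translate([382, 90, 704]) chair();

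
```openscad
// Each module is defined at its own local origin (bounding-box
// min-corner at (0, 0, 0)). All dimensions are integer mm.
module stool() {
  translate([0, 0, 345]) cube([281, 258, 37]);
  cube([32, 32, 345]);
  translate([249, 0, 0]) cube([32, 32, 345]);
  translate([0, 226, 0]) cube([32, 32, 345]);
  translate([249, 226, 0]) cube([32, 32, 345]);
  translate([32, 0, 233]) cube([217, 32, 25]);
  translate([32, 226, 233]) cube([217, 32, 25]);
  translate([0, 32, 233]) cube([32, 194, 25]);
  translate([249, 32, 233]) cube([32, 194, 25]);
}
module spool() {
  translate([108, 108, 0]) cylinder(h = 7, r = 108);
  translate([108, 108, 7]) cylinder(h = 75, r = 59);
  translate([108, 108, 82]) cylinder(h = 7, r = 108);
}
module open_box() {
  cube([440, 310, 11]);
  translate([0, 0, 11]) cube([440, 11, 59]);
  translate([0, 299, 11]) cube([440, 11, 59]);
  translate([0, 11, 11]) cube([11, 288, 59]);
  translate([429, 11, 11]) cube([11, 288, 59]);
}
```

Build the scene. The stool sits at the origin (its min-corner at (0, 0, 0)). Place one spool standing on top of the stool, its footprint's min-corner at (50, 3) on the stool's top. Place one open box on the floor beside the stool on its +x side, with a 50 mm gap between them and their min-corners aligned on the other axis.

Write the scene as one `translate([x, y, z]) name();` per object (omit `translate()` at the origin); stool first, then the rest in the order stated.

stool();
translate([50, 3, 382]) spool();
translate([331, 0, 0]) open_box();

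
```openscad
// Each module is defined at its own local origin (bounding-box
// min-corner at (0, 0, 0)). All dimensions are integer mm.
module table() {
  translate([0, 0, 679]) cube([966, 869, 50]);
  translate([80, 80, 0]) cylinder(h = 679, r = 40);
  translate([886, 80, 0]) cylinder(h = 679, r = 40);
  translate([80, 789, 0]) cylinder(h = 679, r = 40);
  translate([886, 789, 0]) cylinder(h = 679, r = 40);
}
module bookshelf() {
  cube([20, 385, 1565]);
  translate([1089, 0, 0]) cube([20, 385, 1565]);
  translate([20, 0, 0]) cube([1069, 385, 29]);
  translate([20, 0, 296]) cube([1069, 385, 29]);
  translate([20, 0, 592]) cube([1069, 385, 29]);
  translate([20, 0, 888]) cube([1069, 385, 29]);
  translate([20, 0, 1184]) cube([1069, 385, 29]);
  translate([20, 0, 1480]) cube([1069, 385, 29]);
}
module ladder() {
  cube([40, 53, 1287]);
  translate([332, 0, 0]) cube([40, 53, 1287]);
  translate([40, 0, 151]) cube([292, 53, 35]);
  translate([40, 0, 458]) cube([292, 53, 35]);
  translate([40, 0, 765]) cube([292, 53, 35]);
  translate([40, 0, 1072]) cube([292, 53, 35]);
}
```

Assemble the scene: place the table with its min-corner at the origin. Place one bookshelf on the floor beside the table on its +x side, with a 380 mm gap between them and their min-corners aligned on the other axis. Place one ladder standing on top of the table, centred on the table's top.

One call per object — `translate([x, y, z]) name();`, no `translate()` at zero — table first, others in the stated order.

table();
translate([1346, 0, 0]) bookshelf();
translate([297, 408, 729]) ladder();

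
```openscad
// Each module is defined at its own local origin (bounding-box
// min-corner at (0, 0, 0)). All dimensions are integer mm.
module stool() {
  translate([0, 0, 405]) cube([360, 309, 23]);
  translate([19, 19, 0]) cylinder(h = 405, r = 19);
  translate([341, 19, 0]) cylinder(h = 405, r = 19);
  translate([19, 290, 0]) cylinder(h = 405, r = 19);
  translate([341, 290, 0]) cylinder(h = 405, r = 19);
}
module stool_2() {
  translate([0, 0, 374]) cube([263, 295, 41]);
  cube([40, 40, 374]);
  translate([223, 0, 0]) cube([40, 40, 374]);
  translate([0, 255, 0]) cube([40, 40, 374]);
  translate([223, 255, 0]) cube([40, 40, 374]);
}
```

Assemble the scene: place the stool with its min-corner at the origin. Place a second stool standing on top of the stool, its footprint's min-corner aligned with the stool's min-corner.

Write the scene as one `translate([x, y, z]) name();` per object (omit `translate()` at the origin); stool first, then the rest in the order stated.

stool();
translate([0, 0, 428]) stool_2();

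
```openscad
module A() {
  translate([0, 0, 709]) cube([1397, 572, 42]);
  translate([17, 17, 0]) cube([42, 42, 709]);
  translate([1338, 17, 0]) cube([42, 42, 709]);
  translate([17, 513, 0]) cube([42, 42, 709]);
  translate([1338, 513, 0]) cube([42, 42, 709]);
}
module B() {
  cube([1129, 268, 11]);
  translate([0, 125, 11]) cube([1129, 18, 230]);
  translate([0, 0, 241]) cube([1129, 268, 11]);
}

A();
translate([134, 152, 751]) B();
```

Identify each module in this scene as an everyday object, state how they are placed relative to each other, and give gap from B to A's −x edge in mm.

The I-beam's min-x is at 134; the table's min-x is 0; gap = 134 mm.

A is a table. B is an I-beam. The I-beam is on top of the table, centred. The gap from the I-beam to the table's −x edge is 134 mm.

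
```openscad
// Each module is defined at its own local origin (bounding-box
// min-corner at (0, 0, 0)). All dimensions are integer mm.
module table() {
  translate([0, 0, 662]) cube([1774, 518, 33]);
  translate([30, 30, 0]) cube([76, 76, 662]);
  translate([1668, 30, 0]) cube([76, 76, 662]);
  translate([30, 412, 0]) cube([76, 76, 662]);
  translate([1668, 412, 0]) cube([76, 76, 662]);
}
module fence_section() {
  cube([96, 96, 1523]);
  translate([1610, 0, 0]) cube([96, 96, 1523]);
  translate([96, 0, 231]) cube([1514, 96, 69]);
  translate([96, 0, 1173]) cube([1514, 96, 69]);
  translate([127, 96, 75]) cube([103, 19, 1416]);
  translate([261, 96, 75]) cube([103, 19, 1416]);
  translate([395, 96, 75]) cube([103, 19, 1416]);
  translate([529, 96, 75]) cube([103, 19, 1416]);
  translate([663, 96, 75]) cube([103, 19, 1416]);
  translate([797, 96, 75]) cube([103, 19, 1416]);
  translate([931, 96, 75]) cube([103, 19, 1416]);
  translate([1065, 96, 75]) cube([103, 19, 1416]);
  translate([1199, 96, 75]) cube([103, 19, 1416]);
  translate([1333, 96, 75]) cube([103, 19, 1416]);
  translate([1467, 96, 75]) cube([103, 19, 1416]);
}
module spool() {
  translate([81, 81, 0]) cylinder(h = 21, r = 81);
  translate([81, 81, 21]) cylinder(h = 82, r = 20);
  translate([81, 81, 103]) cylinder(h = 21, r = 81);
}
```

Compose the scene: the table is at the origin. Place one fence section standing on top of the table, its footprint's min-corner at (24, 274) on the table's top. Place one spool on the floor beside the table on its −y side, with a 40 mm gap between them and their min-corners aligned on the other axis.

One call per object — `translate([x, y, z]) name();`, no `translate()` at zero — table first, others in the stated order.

table();
translate([24, 274, 695]) fence_section();
translate([0, -202, 0]) spool();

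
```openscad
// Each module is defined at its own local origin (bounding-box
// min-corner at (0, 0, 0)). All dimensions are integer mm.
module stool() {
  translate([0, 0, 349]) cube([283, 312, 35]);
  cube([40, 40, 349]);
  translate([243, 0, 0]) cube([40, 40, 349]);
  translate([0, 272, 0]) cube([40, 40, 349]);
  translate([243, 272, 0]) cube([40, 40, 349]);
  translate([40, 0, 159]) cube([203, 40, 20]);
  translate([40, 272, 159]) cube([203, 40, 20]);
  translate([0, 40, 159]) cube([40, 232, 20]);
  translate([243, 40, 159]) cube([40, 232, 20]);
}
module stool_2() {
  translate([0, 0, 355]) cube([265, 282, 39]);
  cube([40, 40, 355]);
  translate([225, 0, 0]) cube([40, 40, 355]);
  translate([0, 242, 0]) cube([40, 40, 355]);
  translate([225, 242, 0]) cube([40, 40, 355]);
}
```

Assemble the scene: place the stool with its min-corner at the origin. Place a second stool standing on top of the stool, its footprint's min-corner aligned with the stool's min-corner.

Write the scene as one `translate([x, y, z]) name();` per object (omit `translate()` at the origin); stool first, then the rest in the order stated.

stool();
translate([0, 0, 384]) stool_2();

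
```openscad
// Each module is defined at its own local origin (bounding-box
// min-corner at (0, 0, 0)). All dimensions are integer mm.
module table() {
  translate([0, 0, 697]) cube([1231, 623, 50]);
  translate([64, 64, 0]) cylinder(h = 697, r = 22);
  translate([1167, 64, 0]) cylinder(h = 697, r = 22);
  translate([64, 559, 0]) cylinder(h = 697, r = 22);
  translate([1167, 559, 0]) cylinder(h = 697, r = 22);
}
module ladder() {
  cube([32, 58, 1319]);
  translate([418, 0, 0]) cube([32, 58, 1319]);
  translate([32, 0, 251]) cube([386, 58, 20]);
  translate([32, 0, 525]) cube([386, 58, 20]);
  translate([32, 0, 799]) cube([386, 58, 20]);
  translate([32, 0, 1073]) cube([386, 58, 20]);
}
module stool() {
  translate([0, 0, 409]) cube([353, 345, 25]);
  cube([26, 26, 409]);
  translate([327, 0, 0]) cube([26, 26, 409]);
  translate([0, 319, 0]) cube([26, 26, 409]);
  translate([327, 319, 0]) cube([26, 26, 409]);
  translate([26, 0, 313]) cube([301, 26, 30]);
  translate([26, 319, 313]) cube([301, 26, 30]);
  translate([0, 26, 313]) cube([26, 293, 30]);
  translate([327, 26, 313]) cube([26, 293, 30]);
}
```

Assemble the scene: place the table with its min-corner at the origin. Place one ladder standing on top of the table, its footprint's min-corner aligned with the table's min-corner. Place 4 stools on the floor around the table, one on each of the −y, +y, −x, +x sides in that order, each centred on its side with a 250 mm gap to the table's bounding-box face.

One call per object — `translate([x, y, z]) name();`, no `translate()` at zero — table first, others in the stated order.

table();
translate([0, 0, 747]) ladder();
translate([439, -595, 0]) stool();
translate([439, 873, 0]) stool();
translate([-603, 139, 0]) stool();
translate([1481, 139, 0]) stool();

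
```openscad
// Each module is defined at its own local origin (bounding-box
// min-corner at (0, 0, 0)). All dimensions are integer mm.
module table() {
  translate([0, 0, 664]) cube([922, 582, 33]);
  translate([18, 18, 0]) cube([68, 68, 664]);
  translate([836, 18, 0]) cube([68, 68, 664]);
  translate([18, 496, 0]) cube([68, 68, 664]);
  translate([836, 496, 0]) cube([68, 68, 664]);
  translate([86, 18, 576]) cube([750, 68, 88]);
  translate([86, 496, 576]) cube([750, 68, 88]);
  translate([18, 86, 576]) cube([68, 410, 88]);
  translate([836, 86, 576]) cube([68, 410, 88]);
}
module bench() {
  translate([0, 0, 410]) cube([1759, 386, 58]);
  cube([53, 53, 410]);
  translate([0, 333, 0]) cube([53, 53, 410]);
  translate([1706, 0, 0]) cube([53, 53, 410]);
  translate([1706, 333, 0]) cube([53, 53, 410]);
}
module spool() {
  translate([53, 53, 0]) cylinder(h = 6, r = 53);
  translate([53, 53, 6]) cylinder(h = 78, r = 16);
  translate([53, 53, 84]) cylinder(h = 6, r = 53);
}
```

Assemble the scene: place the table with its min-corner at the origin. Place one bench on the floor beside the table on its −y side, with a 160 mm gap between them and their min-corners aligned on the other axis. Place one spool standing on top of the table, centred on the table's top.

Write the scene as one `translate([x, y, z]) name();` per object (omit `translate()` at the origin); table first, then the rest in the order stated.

table();
translate([0, -546, 0]) bench();
translate([408, 238, 697]) spool();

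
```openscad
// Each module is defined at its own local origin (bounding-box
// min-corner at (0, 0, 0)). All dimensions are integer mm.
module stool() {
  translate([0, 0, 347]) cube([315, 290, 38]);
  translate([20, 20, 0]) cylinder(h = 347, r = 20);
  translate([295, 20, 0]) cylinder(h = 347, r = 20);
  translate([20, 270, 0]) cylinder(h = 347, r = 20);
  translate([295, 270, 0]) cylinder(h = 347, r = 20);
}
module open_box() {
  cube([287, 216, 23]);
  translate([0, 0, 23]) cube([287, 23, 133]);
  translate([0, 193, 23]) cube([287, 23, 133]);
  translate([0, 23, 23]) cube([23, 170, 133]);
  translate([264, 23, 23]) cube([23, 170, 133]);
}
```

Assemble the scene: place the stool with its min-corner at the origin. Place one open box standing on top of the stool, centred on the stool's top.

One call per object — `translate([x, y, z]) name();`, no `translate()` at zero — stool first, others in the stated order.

stool();
translate([14, 37, 385]) open_box();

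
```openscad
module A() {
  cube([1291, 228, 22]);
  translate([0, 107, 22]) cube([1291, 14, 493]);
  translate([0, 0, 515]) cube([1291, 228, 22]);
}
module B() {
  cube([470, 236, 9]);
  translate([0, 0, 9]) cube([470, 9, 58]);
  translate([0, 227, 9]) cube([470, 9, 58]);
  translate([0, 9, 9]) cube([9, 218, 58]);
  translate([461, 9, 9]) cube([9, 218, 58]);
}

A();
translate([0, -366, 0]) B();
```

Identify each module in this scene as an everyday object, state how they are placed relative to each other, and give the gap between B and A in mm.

A is an I-beam. B is an open box. The open box is on the floor beside the I-beam on its −y side. The gap between the open box and the I-beam is 130 mm.

The open box's nearest face is 130 mm from the I-beam's −y face.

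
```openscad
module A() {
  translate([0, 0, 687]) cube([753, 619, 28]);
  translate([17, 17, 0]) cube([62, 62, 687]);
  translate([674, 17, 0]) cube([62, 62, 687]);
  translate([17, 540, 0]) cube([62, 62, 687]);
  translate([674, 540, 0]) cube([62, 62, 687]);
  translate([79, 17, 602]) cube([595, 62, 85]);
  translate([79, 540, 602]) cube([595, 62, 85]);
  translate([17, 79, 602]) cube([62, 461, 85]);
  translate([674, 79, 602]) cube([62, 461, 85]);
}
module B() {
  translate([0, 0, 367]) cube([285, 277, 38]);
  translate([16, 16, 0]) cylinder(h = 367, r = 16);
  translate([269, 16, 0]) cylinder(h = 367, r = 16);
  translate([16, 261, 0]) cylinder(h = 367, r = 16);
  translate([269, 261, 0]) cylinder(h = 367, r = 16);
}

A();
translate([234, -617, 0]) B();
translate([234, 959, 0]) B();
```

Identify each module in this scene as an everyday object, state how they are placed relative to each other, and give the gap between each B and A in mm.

Each stool's nearest face is 340 mm from the table's bounding box.

A is a table. B is a stool. Two stools sit around the table at the −y, +y sides. The gap between each stool and the table is 340 mm.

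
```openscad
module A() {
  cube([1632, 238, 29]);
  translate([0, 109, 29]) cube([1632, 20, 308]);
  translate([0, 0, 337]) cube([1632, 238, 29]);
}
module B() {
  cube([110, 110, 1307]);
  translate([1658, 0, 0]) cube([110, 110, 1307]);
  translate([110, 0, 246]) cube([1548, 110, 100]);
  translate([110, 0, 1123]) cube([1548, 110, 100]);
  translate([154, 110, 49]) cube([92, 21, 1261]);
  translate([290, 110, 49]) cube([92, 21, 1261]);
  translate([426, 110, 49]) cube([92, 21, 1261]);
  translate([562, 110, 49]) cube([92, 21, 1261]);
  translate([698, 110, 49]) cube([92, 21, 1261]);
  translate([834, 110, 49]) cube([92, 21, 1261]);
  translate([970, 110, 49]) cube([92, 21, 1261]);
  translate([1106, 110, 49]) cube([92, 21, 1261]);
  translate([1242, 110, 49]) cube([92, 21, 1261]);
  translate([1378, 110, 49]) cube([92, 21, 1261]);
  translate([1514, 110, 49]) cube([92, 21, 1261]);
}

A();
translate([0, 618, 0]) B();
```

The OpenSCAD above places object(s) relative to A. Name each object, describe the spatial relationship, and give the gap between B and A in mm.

The fence section's nearest face is 380 mm from the I-beam's +y face.

A is an I-beam. B is a fence section. The fence section is on the floor beside the I-beam on its +y side. The gap between the fence section and the I-beam is 380 mm.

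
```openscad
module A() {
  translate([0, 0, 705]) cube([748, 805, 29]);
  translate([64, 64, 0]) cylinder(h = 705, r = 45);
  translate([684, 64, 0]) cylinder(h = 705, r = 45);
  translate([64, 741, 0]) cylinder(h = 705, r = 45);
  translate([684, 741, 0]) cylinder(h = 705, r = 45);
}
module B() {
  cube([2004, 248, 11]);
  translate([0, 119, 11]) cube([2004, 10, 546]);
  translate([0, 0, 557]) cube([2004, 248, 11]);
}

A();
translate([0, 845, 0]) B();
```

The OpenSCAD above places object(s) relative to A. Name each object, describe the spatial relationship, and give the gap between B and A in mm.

The I-beam's nearest face is 40 mm from the table's +y face.

A is a table. B is an I-beam. The I-beam is on the floor beside the table on its +y side. The gap between the I-beam and the table is 40 mm.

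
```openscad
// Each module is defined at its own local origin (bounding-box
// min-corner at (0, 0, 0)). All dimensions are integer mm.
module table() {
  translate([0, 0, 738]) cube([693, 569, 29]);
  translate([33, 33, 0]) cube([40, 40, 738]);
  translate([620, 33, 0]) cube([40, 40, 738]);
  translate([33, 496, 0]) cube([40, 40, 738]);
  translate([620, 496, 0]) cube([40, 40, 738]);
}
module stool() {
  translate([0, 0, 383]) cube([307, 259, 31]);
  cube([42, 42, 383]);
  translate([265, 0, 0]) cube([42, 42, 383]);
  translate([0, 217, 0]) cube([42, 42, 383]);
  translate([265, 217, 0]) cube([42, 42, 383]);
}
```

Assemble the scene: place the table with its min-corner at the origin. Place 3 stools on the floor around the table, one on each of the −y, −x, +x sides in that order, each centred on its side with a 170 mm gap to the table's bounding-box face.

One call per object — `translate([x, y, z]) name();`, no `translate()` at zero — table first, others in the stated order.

table();
translate([193, -429, 0]) stool();
translate([-477, 155, 0]) stool();
translate([863, 155, 0]) stool();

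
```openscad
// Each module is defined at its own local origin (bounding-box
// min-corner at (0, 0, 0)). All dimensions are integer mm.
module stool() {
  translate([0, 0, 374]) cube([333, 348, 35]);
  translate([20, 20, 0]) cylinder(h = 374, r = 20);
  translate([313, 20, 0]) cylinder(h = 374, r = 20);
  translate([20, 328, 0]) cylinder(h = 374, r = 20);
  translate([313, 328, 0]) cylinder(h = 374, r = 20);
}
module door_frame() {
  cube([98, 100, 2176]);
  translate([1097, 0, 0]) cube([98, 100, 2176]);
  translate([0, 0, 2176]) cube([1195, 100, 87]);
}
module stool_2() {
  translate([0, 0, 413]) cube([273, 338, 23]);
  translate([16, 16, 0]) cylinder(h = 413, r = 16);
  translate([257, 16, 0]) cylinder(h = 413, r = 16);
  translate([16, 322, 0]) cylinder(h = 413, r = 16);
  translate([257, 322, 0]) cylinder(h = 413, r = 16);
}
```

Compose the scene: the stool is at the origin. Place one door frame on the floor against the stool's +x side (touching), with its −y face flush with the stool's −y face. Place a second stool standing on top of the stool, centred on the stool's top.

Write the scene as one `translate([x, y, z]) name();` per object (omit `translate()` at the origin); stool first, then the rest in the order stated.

stool();
translate([333, 0, 0]) door_frame();
translate([30, 5, 409]) stool_2();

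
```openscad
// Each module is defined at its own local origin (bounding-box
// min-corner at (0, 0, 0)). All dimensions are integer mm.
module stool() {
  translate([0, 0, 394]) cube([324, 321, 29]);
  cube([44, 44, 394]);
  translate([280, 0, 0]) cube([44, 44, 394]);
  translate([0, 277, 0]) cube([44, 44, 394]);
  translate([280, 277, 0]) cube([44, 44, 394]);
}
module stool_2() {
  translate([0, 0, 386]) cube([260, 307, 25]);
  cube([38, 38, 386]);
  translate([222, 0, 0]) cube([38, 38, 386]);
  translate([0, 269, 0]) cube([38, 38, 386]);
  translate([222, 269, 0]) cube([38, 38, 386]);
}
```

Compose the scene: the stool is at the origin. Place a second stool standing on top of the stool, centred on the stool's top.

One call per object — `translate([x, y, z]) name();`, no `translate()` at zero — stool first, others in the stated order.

stool();
translate([32, 7, 423]) stool_2();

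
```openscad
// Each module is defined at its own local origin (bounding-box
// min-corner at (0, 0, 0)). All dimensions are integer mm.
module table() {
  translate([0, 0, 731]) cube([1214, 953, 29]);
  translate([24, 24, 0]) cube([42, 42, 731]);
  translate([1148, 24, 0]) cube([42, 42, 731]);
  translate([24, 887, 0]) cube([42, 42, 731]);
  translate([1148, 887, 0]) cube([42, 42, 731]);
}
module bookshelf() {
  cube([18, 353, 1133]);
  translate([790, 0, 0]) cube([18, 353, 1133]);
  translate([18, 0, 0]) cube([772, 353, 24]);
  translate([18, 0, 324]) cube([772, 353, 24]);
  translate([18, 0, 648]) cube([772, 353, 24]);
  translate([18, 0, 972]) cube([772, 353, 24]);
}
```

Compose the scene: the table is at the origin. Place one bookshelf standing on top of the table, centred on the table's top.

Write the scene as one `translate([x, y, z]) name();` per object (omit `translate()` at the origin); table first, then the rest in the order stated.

table();
translate([203, 300, 760]) bookshelf();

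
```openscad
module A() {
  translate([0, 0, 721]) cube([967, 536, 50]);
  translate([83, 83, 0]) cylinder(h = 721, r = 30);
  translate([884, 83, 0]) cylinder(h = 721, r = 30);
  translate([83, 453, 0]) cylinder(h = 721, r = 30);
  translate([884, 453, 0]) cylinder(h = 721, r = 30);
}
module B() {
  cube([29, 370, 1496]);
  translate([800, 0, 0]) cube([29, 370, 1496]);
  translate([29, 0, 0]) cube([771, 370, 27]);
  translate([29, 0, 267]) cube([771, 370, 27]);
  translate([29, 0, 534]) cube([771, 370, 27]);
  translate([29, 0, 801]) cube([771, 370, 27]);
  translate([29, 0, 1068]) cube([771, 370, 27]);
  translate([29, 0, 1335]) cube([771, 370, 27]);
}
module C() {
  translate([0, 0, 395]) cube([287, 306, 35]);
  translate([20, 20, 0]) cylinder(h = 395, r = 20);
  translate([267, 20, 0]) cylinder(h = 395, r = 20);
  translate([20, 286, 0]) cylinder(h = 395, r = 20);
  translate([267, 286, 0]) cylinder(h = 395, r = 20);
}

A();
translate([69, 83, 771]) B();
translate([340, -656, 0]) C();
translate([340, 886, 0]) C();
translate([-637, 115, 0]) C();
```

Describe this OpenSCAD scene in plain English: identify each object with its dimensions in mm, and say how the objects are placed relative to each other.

A is a rectangular dining table. The top is 967×536×50 mm with its upper surface at z = 771 mm. It stands on four round legs of 60 mm diameter, each leg's bounding box inset 53 mm from the nearest pair of top edges, running from the floor to the underside of the top.

B is a bookshelf 829 mm wide overall, 370 mm deep and 1496 mm tall. The two sides are 29 mm thick vertical panels. 6 horizontal shelves of 27 mm thickness span between the inner faces of the sides; the lowest shelf sits on the floor and shelves are stacked with a clear vertical gap of 240 mm between each pair.

C is a simple wooden stool: a rectangular seat 287 mm (x) by 306 mm (y), 35 mm thick, top face at z = 430 mm, on four round legs, each 40 mm in diameter. The legs rest on z = 0, each leg's axis is inset half a diameter from the nearest pair of seat edges (so the leg's bounding box is flush with the corner).

The bookshelf is on top of the table, centred. Three stools sit around the table at the −y, +y, −x sides.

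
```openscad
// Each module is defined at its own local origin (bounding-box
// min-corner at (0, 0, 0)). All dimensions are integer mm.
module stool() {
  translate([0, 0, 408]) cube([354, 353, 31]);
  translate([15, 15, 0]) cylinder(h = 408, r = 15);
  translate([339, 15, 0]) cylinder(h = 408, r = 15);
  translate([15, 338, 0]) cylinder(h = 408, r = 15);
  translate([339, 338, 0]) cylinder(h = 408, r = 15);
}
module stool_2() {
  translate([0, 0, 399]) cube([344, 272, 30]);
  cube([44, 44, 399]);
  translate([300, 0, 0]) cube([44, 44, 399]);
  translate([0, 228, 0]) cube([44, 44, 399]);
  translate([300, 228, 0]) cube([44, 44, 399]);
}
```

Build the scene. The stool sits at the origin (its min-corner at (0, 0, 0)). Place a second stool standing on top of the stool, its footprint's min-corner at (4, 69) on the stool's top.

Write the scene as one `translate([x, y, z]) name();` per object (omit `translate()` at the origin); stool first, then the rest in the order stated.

stool();
translate([4, 69, 439]) stool_2();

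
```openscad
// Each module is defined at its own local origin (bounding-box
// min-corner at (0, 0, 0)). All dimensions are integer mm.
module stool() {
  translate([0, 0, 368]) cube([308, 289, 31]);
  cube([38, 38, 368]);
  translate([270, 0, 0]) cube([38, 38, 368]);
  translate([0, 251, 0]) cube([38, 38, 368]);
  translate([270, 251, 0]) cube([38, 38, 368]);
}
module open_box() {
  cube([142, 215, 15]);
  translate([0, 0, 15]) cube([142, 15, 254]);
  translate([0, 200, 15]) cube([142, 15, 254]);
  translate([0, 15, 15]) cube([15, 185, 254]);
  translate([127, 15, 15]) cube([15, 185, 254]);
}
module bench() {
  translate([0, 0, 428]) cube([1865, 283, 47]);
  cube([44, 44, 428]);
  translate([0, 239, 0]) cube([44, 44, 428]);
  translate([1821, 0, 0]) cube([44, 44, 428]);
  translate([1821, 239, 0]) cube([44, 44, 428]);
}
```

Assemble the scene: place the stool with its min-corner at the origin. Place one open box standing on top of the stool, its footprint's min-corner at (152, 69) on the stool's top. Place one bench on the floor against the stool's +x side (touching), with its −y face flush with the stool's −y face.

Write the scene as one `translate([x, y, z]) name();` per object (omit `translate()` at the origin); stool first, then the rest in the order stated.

stool();
translate([152, 69, 399]) open_box();
translate([308, 0, 0]) bench();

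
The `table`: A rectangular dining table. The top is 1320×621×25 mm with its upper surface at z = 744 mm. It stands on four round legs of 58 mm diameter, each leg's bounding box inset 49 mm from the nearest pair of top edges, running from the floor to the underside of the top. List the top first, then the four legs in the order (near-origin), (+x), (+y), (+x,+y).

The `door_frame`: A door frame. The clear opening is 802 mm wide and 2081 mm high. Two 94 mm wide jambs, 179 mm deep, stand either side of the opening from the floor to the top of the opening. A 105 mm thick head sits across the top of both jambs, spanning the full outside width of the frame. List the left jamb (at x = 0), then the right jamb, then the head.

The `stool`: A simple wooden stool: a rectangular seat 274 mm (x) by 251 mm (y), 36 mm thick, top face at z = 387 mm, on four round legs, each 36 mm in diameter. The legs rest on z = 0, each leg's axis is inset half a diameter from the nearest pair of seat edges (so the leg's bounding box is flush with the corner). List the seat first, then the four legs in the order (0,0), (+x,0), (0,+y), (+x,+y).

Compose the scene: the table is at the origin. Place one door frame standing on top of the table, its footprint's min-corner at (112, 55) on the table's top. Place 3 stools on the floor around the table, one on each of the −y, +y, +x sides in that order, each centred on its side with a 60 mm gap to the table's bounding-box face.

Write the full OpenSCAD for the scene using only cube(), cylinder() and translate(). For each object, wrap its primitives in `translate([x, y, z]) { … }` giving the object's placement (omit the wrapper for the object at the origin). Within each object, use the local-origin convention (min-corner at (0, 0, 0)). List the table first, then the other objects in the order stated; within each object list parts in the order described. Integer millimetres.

translate([0, 0, 719]) cube([1320, 621, 25]);
translate([78, 78, 0]) cylinder(h = 719, r = 29);
translate([1242, 78, 0]) cylinder(h = 719, r = 29);
translate([78, 543, 0]) cylinder(h = 719, r = 29);
translate([1242, 543, 0]) cylinder(h = 719, r = 29);
translate([112, 55, 744]) {
  cube([94, 179, 2081]);
  translate([896, 0, 0]) cube([94, 179, 2081]);
  translate([0, 0, 2081]) cube([990, 179, 105]);
}
translate([523, -311, 0]) {
  translate([0, 0, 351]) cube([274, 251, 36]);
  translate([18, 18, 0]) cylinder(h = 351, r = 18);
  translate([256, 18, 0]) cylinder(h = 351, r = 18);
  translate([18, 233, 0]) cylinder(h = 351, r = 18);
  translate([256, 233, 0]) cylinder(h = 351, r = 18);
}
translate([523, 681, 0]) {
  translate([0, 0, 351]) cube([274, 251, 36]);
  translate([18, 18, 0]) cylinder(h = 351, r = 18);
  translate([256, 18, 0]) cylinder(h = 351, r = 18);
  translate([18, 233, 0]) cylinder(h = 351, r = 18);
  translate([256, 233, 0]) cylinder(h = 351, r = 18);
}
translate([1380, 185, 0]) {
  translate([0, 0, 351]) cube([274, 251, 36]);
  translate([18, 18, 0]) cylinder(h = 351, r = 18);
  translate([256, 18, 0]) cylinder(h = 351, r = 18);
  translate([18, 233, 0]) cylinder(h = 351, r = 18);
  translate([256, 233, 0]) cylinder(h = 351, r = 18);
}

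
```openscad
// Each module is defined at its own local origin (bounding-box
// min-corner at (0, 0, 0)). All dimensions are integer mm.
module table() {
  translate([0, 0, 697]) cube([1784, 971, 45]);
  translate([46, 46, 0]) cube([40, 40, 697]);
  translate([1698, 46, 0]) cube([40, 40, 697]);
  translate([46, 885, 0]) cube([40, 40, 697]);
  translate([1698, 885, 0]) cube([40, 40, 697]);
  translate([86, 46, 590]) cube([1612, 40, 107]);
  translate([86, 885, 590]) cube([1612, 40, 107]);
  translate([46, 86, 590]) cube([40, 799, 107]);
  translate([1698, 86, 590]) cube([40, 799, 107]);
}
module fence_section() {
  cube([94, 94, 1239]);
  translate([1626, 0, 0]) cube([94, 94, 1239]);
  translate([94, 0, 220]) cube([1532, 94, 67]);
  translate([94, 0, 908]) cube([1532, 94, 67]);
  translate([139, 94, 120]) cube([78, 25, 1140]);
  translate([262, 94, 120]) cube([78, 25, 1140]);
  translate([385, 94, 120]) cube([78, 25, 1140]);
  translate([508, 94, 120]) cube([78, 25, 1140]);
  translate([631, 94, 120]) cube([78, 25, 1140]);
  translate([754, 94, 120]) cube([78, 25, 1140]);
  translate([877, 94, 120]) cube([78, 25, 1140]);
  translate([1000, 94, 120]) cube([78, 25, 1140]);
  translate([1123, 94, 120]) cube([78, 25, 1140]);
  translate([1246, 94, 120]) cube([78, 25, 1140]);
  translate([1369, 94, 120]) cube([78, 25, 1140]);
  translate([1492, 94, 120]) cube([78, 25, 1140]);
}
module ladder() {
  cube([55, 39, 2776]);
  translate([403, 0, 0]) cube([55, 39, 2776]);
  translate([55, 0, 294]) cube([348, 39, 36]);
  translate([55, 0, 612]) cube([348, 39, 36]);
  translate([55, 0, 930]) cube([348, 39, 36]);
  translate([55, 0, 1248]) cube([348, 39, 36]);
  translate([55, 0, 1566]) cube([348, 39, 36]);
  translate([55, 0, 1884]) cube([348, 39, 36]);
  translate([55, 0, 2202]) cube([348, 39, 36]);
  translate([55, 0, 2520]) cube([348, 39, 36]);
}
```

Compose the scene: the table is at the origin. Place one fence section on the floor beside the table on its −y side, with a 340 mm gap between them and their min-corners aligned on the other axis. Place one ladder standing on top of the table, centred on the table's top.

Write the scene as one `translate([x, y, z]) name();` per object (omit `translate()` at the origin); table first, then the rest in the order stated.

table();
translate([0, -459, 0]) fence_section();
translate([663, 466, 742]) ladder();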